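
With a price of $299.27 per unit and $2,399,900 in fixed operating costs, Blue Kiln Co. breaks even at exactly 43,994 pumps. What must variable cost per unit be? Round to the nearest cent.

Contribution per unit must be FC / Q = $2,399,900 / 43,994 = $54.5506.
Hence VC = price − CM = $299.27 − $54.5506 = $244.72.

$244.72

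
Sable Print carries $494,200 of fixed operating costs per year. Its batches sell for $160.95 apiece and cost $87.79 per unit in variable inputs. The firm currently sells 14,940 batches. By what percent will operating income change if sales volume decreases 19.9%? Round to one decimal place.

At 14,940 units, contribution = 14,940 × $73.16 = $1,093,010.40.
Subtracting fixed costs: EBIT = $1,093,010.40 − $494,200 = $598,810.40.
So DOL = total CM / EBIT = $1,093,010.40 / $598,810.40 = 1.8253.
%ΔEBIT = DOL × %ΔSales = 1.8253 × -19.9% = -36.3%.

-36.3%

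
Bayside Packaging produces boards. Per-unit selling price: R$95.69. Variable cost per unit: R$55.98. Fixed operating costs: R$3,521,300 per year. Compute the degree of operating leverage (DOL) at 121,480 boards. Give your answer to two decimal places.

At 121,480 units, contribution = 121,480 × R$39.71 = R$4,823,970.80.
EBIT = R$4,823,970.80 − R$3,521,300 = R$1,302,670.80.
So DOL = total CM / EBIT = R$4,823,970.80 / R$1,302,670.80 = 3.7031.

3.70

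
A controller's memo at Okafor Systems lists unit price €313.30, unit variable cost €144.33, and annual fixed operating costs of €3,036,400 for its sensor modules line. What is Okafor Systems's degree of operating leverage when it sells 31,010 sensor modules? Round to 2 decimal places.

2.38

Total contribution margin = 31,010 × €168.97 = €5,239,759.70.
Operating income = contribution − fixed costs = €5,239,759.70 − €3,036,400 = €2,203,359.70.
DOL = contribution ÷ EBIT = €5,239,759.70 ÷ €2,203,359.70 = 2.3781.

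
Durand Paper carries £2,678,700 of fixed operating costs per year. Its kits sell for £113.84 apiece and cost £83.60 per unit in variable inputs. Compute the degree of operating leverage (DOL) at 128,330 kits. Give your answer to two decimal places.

3.23

Total contribution margin = 128,330 × £30.24 = £3,880,699.20.
Operating income = contribution − fixed costs = £3,880,699.20 − £2,678,700 = £1,201,999.20.
Degree of operating leverage = £3,880,699.20 / £1,201,999.20 = 3.2285.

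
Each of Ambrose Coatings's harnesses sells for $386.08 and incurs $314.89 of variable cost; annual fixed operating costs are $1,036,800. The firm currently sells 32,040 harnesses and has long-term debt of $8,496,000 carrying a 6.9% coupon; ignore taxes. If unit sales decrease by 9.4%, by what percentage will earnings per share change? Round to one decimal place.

-32.6%

At 32,040 units, contribution = 32,040 × $71.19 = $2,280,927.60.
Operating income = contribution − fixed costs = $2,280,927.60 − $1,036,800 = $1,244,127.60.
Interest = $586,224.00, so EBIT − I = $657,903.60.
Degree of combined leverage = contribution ÷ (EBIT − I) = $2,280,927.60 ÷ $657,903.60 = 3.4670.
%ΔEPS = DCL × %ΔSales = 3.4670 × -9.4% = -32.6%.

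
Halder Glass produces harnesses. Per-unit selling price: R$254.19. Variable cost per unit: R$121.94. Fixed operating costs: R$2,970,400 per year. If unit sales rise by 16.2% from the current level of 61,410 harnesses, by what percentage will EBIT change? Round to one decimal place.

+25.5%

At 61,410 units, contribution = 61,410 × R$132.25 = R$8,121,472.50.
Operating income = contribution − fixed costs = R$8,121,472.50 − R$2,970,400 = R$5,151,072.50.
So DOL = total CM / EBIT = R$8,121,472.50 / R$5,151,072.50 = 1.5767.
So EBIT moves 1.5767 × (+16.2%) = +25.5%.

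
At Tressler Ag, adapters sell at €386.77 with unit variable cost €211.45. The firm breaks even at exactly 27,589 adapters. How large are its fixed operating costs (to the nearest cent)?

Contribution margin per unit = €386.77 − €211.45 = €175.32.
Since BE = FC / CM, FC = 27,589 × €175.32 = €4,836,903.48.

€4,836,903.48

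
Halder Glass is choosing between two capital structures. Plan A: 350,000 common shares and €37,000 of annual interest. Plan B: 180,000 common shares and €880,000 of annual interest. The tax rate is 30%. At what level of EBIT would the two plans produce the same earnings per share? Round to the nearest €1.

Set EPS_A = EPS_B: (EBIT − €37,000)(1 − 0.30) ÷ 350,000 = (EBIT − €880,000)(1 − 0.30) ÷ 180,000.
The (1 − t) factor cancels: (EBIT − 37,000) × 180,000 = (EBIT − 880,000) × 350,000.
Solving, EBIT = (880,000·350,000 − 37,000·180,000) / (350,000 − 180,000) = 301,340,000,000 / 170,000 = 1,772,588.24.

€1,772,588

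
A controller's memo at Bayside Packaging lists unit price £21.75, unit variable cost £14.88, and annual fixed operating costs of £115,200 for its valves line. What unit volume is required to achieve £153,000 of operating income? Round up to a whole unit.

39,040 valves

Unit CM = price − variable cost = £21.75 − £14.88 = £6.87.
Required volume = (fixed costs + target profit) ÷ CM = (£115,200 + £153,000) ÷ £6.87 = 39,039.30, so 39,040 valves.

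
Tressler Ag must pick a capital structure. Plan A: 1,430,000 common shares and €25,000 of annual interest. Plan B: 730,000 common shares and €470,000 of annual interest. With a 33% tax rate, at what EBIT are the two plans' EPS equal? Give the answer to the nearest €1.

At indifference, (EBIT − 25,000)(1 − t)/1,430,000 = (EBIT − 470,000)(1 − t)/730,000.
The (1 − t) factor cancels: (EBIT − 25,000) × 730,000 = (EBIT − 470,000) × 1,430,000.
EBIT × (1,430,000 − 730,000) = 470,000 × 1,430,000 − 25,000 × 730,000 = 653,850,000,000, so EBIT = 653,850,000,000 ÷ 700,000 = 934,071.43.

€934,071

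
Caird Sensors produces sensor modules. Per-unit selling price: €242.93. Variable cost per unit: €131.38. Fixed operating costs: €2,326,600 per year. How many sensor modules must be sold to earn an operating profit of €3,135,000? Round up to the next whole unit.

48,962 sensor modules

Each unit contributes €242.93 − €131.38 = €111.55.
Required volume = (fixed costs + target profit) ÷ CM = (€2,326,600 + €3,135,000) ÷ €111.55 = 48,961.00, so 48,962 sensor modules.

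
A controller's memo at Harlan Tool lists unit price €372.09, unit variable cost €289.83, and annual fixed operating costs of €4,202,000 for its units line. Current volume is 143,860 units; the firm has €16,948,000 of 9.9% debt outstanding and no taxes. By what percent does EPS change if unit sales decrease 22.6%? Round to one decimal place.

At 143,860 units, contribution = 143,860 × €82.26 = €11,833,923.60.
Subtracting fixed costs: EBIT = €11,833,923.60 − €4,202,000 = €7,631,923.60.
Interest = €1,677,852.00, so EBIT − I = €5,954,071.60.
Degree of combined leverage = contribution ÷ (EBIT − I) = €11,833,923.60 ÷ €5,954,071.60 = 1.9875.
EPS therefore changes by 1.9875 × (-22.6%) = -44.9%.

-44.9%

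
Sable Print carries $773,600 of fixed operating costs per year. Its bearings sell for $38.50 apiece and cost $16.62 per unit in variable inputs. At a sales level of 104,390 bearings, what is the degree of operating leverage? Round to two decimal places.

1.51

At 104,390 units, contribution = 104,390 × $21.88 = $2,284,053.20.
EBIT = $2,284,053.20 − $773,600 = $1,510,453.20.
So DOL = total CM / EBIT = $2,284,053.20 / $1,510,453.20 = 1.5122.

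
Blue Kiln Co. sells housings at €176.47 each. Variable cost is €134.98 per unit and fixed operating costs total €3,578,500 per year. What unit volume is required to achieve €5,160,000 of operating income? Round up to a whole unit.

Each unit contributes €176.47 − €134.98 = €41.49.
Required volume = (fixed costs + target profit) ÷ CM = (€3,578,500 + €5,160,000) ÷ €41.49 = 210,617.02, so 210,618 housings.

210,618 housings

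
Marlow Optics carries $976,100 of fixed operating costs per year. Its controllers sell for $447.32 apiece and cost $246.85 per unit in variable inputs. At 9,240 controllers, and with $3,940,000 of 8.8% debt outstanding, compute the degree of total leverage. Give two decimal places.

Contribution at this volume is 9,240 × $200.47 = $1,852,342.80.
Operating income = contribution − fixed costs = $1,852,342.80 − $976,100 = $876,242.80. Interest = $346,720.00, so EBIT − I = $529,522.80.
Degree of total leverage = total CM / (EBIT − interest) = $1,852,342.80 / $529,522.80 = 3.4981.

3.50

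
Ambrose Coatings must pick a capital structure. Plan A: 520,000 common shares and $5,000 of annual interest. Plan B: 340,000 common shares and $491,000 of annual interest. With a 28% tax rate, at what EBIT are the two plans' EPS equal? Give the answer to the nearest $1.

$1,409,000

At indifference, (EBIT − 5,000)(1 − t)/520,000 = (EBIT − 491,000)(1 − t)/340,000.
Cancelling (1 − t) and cross-multiplying: 340,000·(EBIT − 5,000) = 520,000·(EBIT − 491,000).
EBIT × (520,000 − 340,000) = 491,000 × 520,000 − 5,000 × 340,000 = 253,620,000,000, so EBIT = 253,620,000,000 ÷ 180,000 = 1,409,000.00.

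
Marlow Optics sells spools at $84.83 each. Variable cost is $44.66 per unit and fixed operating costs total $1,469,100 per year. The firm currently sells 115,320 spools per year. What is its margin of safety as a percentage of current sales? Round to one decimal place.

68.3%

Unit CM = price − variable cost = $84.83 − $44.66 = $40.17. Break-even units = $1,469,100 ÷ $40.17 = 36,572.07; break-even revenue = 36,572.07 × $84.83 = $3,102,408.59.
Actual sales revenue = 115,320 × $84.83 = $9,782,595.60.
Margin of safety = ($9,782,595.60 − $3,102,408.59) ÷ $9,782,595.60 = 68.3%.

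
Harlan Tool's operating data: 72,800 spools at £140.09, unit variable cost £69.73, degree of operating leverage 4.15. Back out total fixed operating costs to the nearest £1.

£3,887,941

Total contribution margin = 72,800 × £70.36 = £5,122,208.00.
Since DOL = CM ÷ EBIT, EBIT = £5,122,208.00 ÷ 4.15 = £1,234,266.99.
Fixed costs = CM − EBIT = £5,122,208.00 − £1,234,266.99 = £3,887,941.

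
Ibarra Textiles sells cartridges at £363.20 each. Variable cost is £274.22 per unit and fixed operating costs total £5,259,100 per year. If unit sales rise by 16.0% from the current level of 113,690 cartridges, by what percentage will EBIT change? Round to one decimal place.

+33.3%

At 113,690 units, contribution = 113,690 × £88.98 = £10,116,136.20.
Operating income = contribution − fixed costs = £10,116,136.20 − £5,259,100 = £4,857,036.20.
So DOL = total CM / EBIT = £10,116,136.20 / £4,857,036.20 = 2.0828.
%ΔEBIT = DOL × %ΔSales = 2.0828 × +16.0% = +33.3%.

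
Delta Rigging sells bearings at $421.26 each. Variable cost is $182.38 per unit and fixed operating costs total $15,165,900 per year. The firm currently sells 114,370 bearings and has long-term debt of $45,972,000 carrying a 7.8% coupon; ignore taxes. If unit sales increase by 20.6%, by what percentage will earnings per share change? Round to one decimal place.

Contribution at this volume is 114,370 × $238.88 = $27,320,705.60.
Operating income = contribution − fixed costs = $27,320,705.60 − $15,165,900 = $12,154,805.60.
After interest of $3,585,816.00, pre-tax earnings = $8,568,989.60.
Degree of combined leverage = contribution ÷ (EBIT − I) = $27,320,705.60 ÷ $8,568,989.60 = 3.1883.
EPS therefore changes by 3.1883 × (+20.6%) = +65.7%.

+65.7%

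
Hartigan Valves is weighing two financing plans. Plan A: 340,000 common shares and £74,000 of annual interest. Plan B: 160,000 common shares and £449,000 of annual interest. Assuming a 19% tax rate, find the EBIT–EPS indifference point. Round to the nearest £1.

Set EPS_A = EPS_B: (EBIT − £74,000)(1 − 0.19) ÷ 340,000 = (EBIT − £449,000)(1 − 0.19) ÷ 160,000.
The (1 − t) factor cancels: (EBIT − 74,000) × 160,000 = (EBIT − 449,000) × 340,000.
EBIT × (340,000 − 160,000) = 449,000 × 340,000 − 74,000 × 160,000 = 140,820,000,000, so EBIT = 140,820,000,000 ÷ 180,000 = 782,333.33.

£782,333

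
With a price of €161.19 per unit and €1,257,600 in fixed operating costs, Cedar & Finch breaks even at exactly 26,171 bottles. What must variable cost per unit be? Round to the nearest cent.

€113.14

At break-even, FC = Q × (P − VC), so P − VC = €1,257,600 ÷ 26,171 = €48.0532.
Hence VC = price − CM = €161.19 − €48.0532 = €113.14.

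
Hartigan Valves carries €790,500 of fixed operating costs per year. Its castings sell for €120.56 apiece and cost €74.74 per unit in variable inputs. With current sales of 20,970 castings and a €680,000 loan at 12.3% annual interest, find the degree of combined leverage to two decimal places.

11.08

At 20,970 units, contribution = 20,970 × €45.82 = €960,845.40.
Operating income = contribution − fixed costs = €960,845.40 − €790,500 = €170,345.40. Interest = €83,640.00.
DOL = €960,845.40 ÷ €170,345.40 = 5.6406; DFL = €170,345.40 ÷ €86,705.40 = 1.9646.
DCL = DOL × DFL = 5.6406 × 1.9646 = 11.0815.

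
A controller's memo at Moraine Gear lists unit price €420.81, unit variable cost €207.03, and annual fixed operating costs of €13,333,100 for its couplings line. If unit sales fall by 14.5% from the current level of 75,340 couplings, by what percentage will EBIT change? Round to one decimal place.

-84.2%

Contribution at this volume is 75,340 × €213.78 = €16,106,185.20.
Operating income = contribution − fixed costs = €16,106,185.20 − €13,333,100 = €2,773,085.20.
Degree of operating leverage = €16,106,185.20 / €2,773,085.20 = 5.8080.
So EBIT moves 5.8080 × (-14.5%) = -84.2%.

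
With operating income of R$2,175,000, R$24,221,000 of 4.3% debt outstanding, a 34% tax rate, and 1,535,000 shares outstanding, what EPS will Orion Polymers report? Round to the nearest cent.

R$0.49

Pre-tax income = R$2,175,000 − R$1,041,503.00 = R$1,133,497.00.
After tax at 34%: net income = R$1,133,497.00 × 0.66 = R$748,108.02.
Per share: R$748,108.02 / 1,535,000 shares = R$0.49.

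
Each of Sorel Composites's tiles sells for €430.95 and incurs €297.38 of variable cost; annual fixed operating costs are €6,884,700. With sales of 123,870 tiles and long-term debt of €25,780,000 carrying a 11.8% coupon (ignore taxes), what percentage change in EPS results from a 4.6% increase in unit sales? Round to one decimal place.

Contribution at this volume is 123,870 × €133.57 = €16,545,315.90.
Subtracting fixed costs: EBIT = €16,545,315.90 − €6,884,700 = €9,660,615.90.
After interest of €3,042,040.00, pre-tax earnings = €6,618,575.90.
Degree of combined leverage = contribution ÷ (EBIT − I) = €16,545,315.90 ÷ €6,618,575.90 = 2.4998.
EPS therefore changes by 2.4998 × (+4.6%) = +11.5%.

+11.5%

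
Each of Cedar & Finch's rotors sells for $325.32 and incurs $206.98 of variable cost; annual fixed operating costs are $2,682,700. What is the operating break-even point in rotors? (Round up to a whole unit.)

Contribution margin per unit = $325.32 − $206.98 = $118.34.
Break-even volume = fixed costs ÷ CM per unit = $2,682,700 ÷ $118.34 = 22,669.43, so 22,670 rotors.

22,670 rotors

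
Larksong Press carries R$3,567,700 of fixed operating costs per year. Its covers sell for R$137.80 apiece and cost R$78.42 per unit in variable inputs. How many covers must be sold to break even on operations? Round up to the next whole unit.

60,083 covers

Each unit contributes R$137.80 − R$78.42 = R$59.38.
Break-even Q = R$3,567,700 / R$59.38 = 60,082.52 → 60,083 covers.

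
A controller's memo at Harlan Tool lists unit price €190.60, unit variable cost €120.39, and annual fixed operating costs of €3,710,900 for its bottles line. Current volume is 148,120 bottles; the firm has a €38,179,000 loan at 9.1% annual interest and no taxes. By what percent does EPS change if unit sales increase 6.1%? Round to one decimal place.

Contribution at this volume is 148,120 × €70.21 = €10,399,505.20.
Operating income = contribution − fixed costs = €10,399,505.20 − €3,710,900 = €6,688,605.20.
Interest = €3,474,289.00, so EBIT − I = €3,214,316.20.
DCL = total CM / (EBIT − I) = €10,399,505.20 / €3,214,316.20 = 3.2354.
EPS therefore changes by 3.2354 × (+6.1%) = +19.7%.

+19.7%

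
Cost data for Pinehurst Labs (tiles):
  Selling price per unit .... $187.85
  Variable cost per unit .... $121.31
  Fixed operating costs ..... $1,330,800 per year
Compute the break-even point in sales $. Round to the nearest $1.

$3,757,000

CM per unit = $187.85 − $121.31 = $66.54; CM ratio = $66.54 / $187.85 = 0.3542.
Break-even revenue = fixed costs × price ÷ CM = $1,330,800 × $187.85 ÷ $66.54 = $3,757,000.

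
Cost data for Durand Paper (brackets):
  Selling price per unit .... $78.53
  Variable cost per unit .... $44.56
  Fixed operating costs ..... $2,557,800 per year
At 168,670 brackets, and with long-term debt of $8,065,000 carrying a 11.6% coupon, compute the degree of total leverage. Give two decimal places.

2.56

Total contribution margin = 168,670 × $33.97 = $5,729,719.90.
EBIT = $5,729,719.90 − $2,557,800 = $3,171,919.90. Interest = $935,540.00, so EBIT − I = $2,236,379.90.
Degree of total leverage = total CM / (EBIT − interest) = $5,729,719.90 / $2,236,379.90 = 2.5621.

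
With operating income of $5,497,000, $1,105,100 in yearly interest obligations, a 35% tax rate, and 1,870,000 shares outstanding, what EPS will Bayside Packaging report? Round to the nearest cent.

$1.53

Pre-tax income = $5,497,000 − $1,105,100.00 = $4,391,900.00.
Net income = $4,391,900.00 × (1 − 0.35) = $2,854,735.00.
Per share: $2,854,735.00 / 1,870,000 shares = $1.53.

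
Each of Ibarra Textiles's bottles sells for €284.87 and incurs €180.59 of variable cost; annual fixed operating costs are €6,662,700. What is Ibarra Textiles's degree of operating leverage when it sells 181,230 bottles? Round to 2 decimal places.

At 181,230 units, contribution = 181,230 × €104.28 = €18,898,664.40.
Operating income = contribution − fixed costs = €18,898,664.40 − €6,662,700 = €12,235,964.40.
DOL = contribution ÷ EBIT = €18,898,664.40 ÷ €12,235,964.40 = 1.5445.

1.54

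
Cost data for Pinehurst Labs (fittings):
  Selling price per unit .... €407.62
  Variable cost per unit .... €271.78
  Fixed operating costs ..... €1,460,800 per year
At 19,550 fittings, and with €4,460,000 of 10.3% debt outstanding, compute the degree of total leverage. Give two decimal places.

3.61

Contribution at this volume is 19,550 × €135.84 = €2,655,672.00.
Subtracting fixed costs: EBIT = €2,655,672.00 − €1,460,800 = €1,194,872.00. Interest = €459,380.00.
DOL = €2,655,672.00 ÷ €1,194,872.00 = 2.2226; DFL = €1,194,872.00 ÷ €735,492.00 = 1.6246.
DCL = DOL × DFL = 2.2226 × 1.6246 = 3.6108.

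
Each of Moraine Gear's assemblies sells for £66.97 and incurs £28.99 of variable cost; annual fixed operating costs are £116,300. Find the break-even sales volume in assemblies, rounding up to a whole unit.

3,063 assemblies

Unit CM = price − variable cost = £66.97 − £28.99 = £37.98.
Break-even Q = £116,300 / £37.98 = 3,062.14 → 3,063 assemblies.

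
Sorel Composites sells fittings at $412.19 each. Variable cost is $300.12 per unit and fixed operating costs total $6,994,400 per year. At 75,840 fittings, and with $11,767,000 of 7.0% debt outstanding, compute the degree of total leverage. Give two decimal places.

12.48

At 75,840 units, contribution = 75,840 × $112.07 = $8,499,388.80.
Operating income = contribution − fixed costs = $8,499,388.80 − $6,994,400 = $1,504,988.80. Interest = $823,690.00, so EBIT − I = $681,298.80.
Degree of total leverage = total CM / (EBIT − interest) = $8,499,388.80 / $681,298.80 = 12.4753.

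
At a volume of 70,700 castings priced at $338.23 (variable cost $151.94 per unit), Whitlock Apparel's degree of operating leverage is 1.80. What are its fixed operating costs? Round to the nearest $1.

$5,853,646

At 70,700 units, contribution = 70,700 × $186.29 = $13,170,703.00.
Since DOL = CM ÷ EBIT, EBIT = $13,170,703.00 ÷ 1.80 = $7,317,057.22.
Fixed costs = CM − EBIT = $13,170,703.00 − $7,317,057.22 = $5,853,646.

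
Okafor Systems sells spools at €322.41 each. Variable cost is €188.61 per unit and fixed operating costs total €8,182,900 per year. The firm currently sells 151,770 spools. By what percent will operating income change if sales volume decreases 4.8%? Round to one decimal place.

-8.0%

Contribution at this volume is 151,770 × €133.80 = €20,306,826.00.
Subtracting fixed costs: EBIT = €20,306,826.00 − €8,182,900 = €12,123,926.00.
DOL = contribution ÷ EBIT = €20,306,826.00 ÷ €12,123,926.00 = 1.6749.
Operating income changes by 1.6749 × -4.8% = -8.0%.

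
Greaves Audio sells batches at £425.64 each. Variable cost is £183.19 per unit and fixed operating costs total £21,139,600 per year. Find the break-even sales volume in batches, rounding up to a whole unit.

87,192 batches

Contribution margin per unit = £425.64 − £183.19 = £242.45.
Break-even Q = £21,139,600 / £242.45 = 87,191.59 → 87,192 batches.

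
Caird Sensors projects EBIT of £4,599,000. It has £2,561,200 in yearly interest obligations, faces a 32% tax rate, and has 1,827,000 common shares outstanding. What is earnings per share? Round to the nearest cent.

£0.76

Interest = £2,561,200.00, so EBT = £4,599,000 − £2,561,200.00 = £2,037,800.00.
After tax at 32%: net income = £2,037,800.00 × 0.68 = £1,385,704.00.
EPS = £1,385,704.00 ÷ 1,827,000 = £0.76.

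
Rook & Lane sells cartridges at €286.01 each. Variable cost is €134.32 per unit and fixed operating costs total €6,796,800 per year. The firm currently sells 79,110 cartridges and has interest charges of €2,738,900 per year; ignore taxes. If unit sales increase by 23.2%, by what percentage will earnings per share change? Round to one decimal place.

+113.0%

Contribution at this volume is 79,110 × €151.69 = €12,000,195.90.
Operating income = contribution − fixed costs = €12,000,195.90 − €6,796,800 = €5,203,395.90.
Interest = €2,738,900.00, so EBIT − I = €2,464,495.90.
Degree of combined leverage = contribution ÷ (EBIT − I) = €12,000,195.90 ÷ €2,464,495.90 = 4.8692.
EPS therefore changes by 4.8692 × (+23.2%) = +113.0%.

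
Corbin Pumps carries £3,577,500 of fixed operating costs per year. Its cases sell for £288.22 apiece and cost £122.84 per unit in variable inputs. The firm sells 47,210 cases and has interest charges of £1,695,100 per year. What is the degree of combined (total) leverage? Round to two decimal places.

At 47,210 units, contribution = 47,210 × £165.38 = £7,807,589.80.
Subtracting fixed costs: EBIT = £7,807,589.80 − £3,577,500 = £4,230,089.80. Interest = £1,695,100.00.
DOL = £7,807,589.80 ÷ £4,230,089.80 = 1.8457; DFL = £4,230,089.80 ÷ £2,534,989.80 = 1.6687.
DCL = DOL × DFL = 1.8457 × 1.6687 = 3.0799.

3.08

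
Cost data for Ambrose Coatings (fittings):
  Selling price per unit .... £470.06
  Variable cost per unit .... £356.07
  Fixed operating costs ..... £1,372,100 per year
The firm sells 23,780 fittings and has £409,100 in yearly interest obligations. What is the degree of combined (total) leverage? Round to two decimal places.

2.92

Contribution at this volume is 23,780 × £113.99 = £2,710,682.20.
EBIT = £2,710,682.20 − £1,372,100 = £1,338,582.20. Interest = £409,100.00.
DOL = £2,710,682.20 ÷ £1,338,582.20 = 2.0250; DFL = £1,338,582.20 ÷ £929,482.20 = 1.4401.
Combined leverage = 2.0250 × 1.4401 = 2.9162.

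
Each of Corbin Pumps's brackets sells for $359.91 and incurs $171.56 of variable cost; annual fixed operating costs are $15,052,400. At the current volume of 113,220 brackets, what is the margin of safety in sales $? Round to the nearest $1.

$11,986,020

Contribution margin per unit = $359.91 − $171.56 = $188.35. Break-even units = $15,052,400 ÷ $188.35 = 79,917.18; break-even revenue = 79,917.18 × $359.91 = $28,762,990.62.
Actual sales revenue = 113,220 × $359.91 = $40,749,010.20.
Margin of safety = $40,749,010.20 − $28,762,990.62 = $11,986,020.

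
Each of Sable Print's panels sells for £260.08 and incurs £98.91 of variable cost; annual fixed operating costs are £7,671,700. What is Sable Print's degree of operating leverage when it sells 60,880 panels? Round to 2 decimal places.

4.58

At 60,880 units, contribution = 60,880 × £161.17 = £9,812,029.60.
Subtracting fixed costs: EBIT = £9,812,029.60 − £7,671,700 = £2,140,329.60.
Degree of operating leverage = £9,812,029.60 / £2,140,329.60 = 4.5844.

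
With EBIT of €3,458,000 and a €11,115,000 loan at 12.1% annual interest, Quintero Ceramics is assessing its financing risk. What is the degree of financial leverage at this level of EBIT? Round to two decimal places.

Interest = €1,344,915.00.
DFL = EBIT ÷ (EBIT − I) = €3,458,000 ÷ (€3,458,000 − €1,344,915.00) = €3,458,000 ÷ €2,113,085.00 = 1.6365.

1.64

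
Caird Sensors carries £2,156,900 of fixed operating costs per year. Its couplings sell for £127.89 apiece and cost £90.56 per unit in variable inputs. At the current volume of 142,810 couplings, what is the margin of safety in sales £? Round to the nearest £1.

£10,874,581

Contribution margin per unit = £127.89 − £90.56 = £37.33. Break-even units = £2,156,900 ÷ £37.33 = 57,779.27; break-even revenue = 57,779.27 × £127.89 = £7,389,390.33.
Current sales = 142,810 × £127.89 = £18,263,970.90.
Margin of safety = £18,263,970.90 − £7,389,390.33 = £10,874,581.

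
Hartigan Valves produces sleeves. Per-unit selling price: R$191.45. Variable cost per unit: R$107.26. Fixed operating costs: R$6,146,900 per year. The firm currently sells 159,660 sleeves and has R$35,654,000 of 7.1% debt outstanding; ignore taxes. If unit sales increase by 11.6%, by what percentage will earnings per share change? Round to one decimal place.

+32.7%

At 159,660 units, contribution = 159,660 × R$84.19 = R$13,441,775.40.
EBIT = R$13,441,775.40 − R$6,146,900 = R$7,294,875.40.
Interest = R$2,531,434.00, so EBIT − I = R$4,763,441.40.
DCL = total CM / (EBIT − I) = R$13,441,775.40 / R$4,763,441.40 = 2.8219.
EPS therefore changes by 2.8219 × (+11.6%) = +32.7%.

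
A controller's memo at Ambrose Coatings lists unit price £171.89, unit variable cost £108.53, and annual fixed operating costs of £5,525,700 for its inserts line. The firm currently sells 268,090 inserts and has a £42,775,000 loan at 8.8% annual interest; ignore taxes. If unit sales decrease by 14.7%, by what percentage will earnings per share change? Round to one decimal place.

-32.4%

Contribution at this volume is 268,090 × £63.36 = £16,986,182.40.
Subtracting fixed costs: EBIT = £16,986,182.40 − £5,525,700 = £11,460,482.40.
Interest = £3,764,200.00, so EBIT − I = £7,696,282.40.
Degree of combined leverage = contribution ÷ (EBIT − I) = £16,986,182.40 ÷ £7,696,282.40 = 2.2071.
EPS therefore changes by 2.2071 × (-14.7%) = -32.4%.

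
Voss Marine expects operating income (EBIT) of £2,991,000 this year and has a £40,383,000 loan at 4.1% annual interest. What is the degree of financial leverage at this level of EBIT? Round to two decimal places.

Interest = £1,655,703.00.
DFL = EBIT ÷ (EBIT − I) = £2,991,000 ÷ (£2,991,000 − £1,655,703.00) = £2,991,000 ÷ £1,335,297.00 = 2.2400.

2.24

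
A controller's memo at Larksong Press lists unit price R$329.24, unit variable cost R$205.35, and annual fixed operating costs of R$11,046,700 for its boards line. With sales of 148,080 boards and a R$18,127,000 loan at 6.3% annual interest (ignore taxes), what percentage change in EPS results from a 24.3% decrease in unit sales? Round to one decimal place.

-72.4%

At 148,080 units, contribution = 148,080 × R$123.89 = R$18,345,631.20.
Operating income = contribution − fixed costs = R$18,345,631.20 − R$11,046,700 = R$7,298,931.20.
Interest = R$1,142,001.00, so EBIT − I = R$6,156,930.20.
Degree of combined leverage = contribution ÷ (EBIT − I) = R$18,345,631.20 ÷ R$6,156,930.20 = 2.9797.
%ΔEPS = DCL × %ΔSales = 2.9797 × -24.3% = -72.4%.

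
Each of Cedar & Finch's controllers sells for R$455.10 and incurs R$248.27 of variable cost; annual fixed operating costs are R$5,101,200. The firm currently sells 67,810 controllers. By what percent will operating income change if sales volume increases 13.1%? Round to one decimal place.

+20.6%

Contribution at this volume is 67,810 × R$206.83 = R$14,025,142.30.
EBIT = R$14,025,142.30 − R$5,101,200 = R$8,923,942.30.
DOL = contribution ÷ EBIT = R$14,025,142.30 ÷ R$8,923,942.30 = 1.5716.
%ΔEBIT = DOL × %ΔSales = 1.5716 × +13.1% = +20.6%.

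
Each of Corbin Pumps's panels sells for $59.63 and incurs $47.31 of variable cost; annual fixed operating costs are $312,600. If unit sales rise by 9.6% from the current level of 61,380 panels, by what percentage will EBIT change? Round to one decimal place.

+16.4%

Total contribution margin = 61,380 × $12.32 = $756,201.60.
Subtracting fixed costs: EBIT = $756,201.60 − $312,600 = $443,601.60.
DOL = contribution ÷ EBIT = $756,201.60 ÷ $443,601.60 = 1.7047.
%ΔEBIT = DOL × %ΔSales = 1.7047 × +9.6% = +16.4%.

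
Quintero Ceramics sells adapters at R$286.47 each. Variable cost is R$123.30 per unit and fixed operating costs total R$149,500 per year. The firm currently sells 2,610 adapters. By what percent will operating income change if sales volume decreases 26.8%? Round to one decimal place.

-41.3%

Contribution at this volume is 2,610 × R$163.17 = R$425,873.70.
Operating income = contribution − fixed costs = R$425,873.70 − R$149,500 = R$276,373.70.
Degree of operating leverage = R$425,873.70 / R$276,373.70 = 1.5409.
Operating income changes by 1.5409 × -26.8% = -41.3%.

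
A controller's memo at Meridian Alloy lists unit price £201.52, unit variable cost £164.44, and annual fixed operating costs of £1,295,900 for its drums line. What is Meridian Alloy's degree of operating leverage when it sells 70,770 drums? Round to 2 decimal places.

Contribution at this volume is 70,770 × £37.08 = £2,624,151.60.
Operating income = contribution − fixed costs = £2,624,151.60 − £1,295,900 = £1,328,251.60.
So DOL = total CM / EBIT = £2,624,151.60 / £1,328,251.60 = 1.9756.

1.98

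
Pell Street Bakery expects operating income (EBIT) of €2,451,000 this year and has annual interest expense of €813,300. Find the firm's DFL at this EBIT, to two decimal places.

Annual interest charges come to €813,300.00.
DFL = EBIT ÷ (EBIT − I) = €2,451,000 ÷ (€2,451,000 − €813,300.00) = €2,451,000 ÷ €1,637,700.00 = 1.4966.

1.50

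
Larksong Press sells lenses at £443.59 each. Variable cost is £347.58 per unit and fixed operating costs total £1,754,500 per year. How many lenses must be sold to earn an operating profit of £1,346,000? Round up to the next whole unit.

32,294 lenses

Contribution margin per unit = £443.59 − £347.58 = £96.01.
Need Q such that Q × £96.01 − £1,754,500 = £1,346,000, i.e. Q = £3,100,500 / £96.01 = 32,293.51 → 32,294.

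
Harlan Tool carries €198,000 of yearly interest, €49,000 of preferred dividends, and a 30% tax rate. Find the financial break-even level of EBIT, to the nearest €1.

€268,000

Preferred dividends are paid after tax, so their pre-tax equivalent is €49,000 ÷ (1 − 0.30) = €70,000.00.
EPS = 0 when EBIT covers interest plus the pre-tax preferred burden: €198,000 + €70,000.00 = €268,000.00.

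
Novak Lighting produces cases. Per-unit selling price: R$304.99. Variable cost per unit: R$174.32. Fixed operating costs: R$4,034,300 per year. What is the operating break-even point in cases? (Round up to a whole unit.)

Contribution margin per unit = R$304.99 − R$174.32 = R$130.67.
Break-even volume = fixed costs ÷ CM per unit = R$4,034,300 ÷ R$130.67 = 30,873.96, so 30,874 cases.

30,874 cases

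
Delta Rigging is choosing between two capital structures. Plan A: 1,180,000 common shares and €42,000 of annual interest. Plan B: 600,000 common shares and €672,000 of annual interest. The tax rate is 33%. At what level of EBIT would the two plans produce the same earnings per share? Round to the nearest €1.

At indifference, (EBIT − 42,000)(1 − t)/1,180,000 = (EBIT − 672,000)(1 − t)/600,000.
Cancelling (1 − t) and cross-multiplying: 600,000·(EBIT − 42,000) = 1,180,000·(EBIT − 672,000).
EBIT × (1,180,000 − 600,000) = 672,000 × 1,180,000 − 42,000 × 600,000 = 767,760,000,000, so EBIT = 767,760,000,000 ÷ 580,000 = 1,323,724.14.

€1,323,724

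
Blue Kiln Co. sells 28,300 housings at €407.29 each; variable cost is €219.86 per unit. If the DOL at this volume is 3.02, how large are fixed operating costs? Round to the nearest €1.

Total contribution margin = 28,300 × €187.43 = €5,304,269.00.
Since DOL = CM ÷ EBIT, EBIT = €5,304,269.00 ÷ 3.02 = €1,756,380.46.
And FC = contribution − EBIT = €5,304,269.00 − €1,756,380.46 = €3,547,889.

€3,547,889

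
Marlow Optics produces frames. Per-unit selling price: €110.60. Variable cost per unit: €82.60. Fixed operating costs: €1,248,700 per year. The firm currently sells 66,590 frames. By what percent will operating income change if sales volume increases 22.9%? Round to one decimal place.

Total contribution margin = 66,590 × €28.00 = €1,864,520.00.
Operating income = contribution − fixed costs = €1,864,520.00 − €1,248,700 = €615,820.00.
Degree of operating leverage = €1,864,520.00 / €615,820.00 = 3.0277.
Operating income changes by 3.0277 × +22.9% = +69.3%.

+69.3%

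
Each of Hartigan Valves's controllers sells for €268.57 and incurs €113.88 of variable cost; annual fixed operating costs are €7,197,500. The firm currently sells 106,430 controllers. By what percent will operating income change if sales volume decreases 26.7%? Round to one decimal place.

Contribution at this volume is 106,430 × €154.69 = €16,463,656.70.
Subtracting fixed costs: EBIT = €16,463,656.70 − €7,197,500 = €9,266,156.70.
So DOL = total CM / EBIT = €16,463,656.70 / €9,266,156.70 = 1.7768.
%ΔEBIT = DOL × %ΔSales = 1.7768 × -26.7% = -47.4%.

-47.4%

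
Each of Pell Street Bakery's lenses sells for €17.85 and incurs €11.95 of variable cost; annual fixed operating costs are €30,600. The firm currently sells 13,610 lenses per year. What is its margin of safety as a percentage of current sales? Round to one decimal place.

61.9%

Unit CM = price − variable cost = €17.85 − €11.95 = €5.90. Break-even units = €30,600 ÷ €5.90 = 5,186.44; break-even revenue = 5,186.44 × €17.85 = €92,577.97.
Current sales = 13,610 × €17.85 = €242,938.50.
Margin of safety = (€242,938.50 − €92,577.97) ÷ €242,938.50 = 61.9%.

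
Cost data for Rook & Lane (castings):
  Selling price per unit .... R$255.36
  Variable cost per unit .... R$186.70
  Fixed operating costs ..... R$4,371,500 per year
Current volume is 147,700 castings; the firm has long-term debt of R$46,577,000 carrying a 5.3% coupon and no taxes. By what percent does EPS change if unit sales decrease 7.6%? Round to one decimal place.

At 147,700 units, contribution = 147,700 × R$68.66 = R$10,141,082.00.
Subtracting fixed costs: EBIT = R$10,141,082.00 − R$4,371,500 = R$5,769,582.00.
Interest = R$2,468,581.00, so EBIT − I = R$3,301,001.00.
Degree of combined leverage = contribution ÷ (EBIT − I) = R$10,141,082.00 ÷ R$3,301,001.00 = 3.0721.
%ΔEPS = DCL × %ΔSales = 3.0721 × -7.6% = -23.3%.

-23.3%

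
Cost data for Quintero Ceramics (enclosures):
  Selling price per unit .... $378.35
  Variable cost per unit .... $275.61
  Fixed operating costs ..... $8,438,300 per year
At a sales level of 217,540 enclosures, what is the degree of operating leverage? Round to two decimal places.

1.61

Total contribution margin = 217,540 × $102.74 = $22,350,059.60.
Operating income = contribution − fixed costs = $22,350,059.60 − $8,438,300 = $13,911,759.60.
Degree of operating leverage = $22,350,059.60 / $13,911,759.60 = 1.6066.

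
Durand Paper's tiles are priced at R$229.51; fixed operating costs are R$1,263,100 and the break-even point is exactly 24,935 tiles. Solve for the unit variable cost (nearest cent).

At break-even, FC = Q × (P − VC), so P − VC = R$1,263,100 ÷ 24,935 = R$50.6557.
Hence VC = price − CM = R$229.51 − R$50.6557 = R$178.85.

R$178.85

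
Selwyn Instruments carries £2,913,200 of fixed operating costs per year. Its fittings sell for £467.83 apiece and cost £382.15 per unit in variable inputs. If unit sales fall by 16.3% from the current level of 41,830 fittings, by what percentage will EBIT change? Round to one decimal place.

Contribution at this volume is 41,830 × £85.68 = £3,583,994.40.
Subtracting fixed costs: EBIT = £3,583,994.40 − £2,913,200 = £670,794.40.
So DOL = total CM / EBIT = £3,583,994.40 / £670,794.40 = 5.3429.
Operating income changes by 5.3429 × -16.3% = -87.1%.

-87.1%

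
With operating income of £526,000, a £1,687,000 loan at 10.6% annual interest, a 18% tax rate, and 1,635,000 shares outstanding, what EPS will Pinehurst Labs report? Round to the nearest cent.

£0.17

Pre-tax income = £526,000 − £178,822.00 = £347,178.00.
Net income = £347,178.00 × (1 − 0.18) = £284,685.96.
EPS = £284,685.96 ÷ 1,635,000 = £0.17.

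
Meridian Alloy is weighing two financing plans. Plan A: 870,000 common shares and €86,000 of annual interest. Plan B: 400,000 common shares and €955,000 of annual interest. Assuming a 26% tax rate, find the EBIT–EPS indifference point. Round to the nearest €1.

€1,694,574

Set EPS_A = EPS_B: (EBIT − €86,000)(1 − 0.26) ÷ 870,000 = (EBIT − €955,000)(1 − 0.26) ÷ 400,000.
Cancelling (1 − t) and cross-multiplying: 400,000·(EBIT − 86,000) = 870,000·(EBIT − 955,000).
EBIT × (870,000 − 400,000) = 955,000 × 870,000 − 86,000 × 400,000 = 796,450,000,000, so EBIT = 796,450,000,000 ÷ 470,000 = 1,694,574.47.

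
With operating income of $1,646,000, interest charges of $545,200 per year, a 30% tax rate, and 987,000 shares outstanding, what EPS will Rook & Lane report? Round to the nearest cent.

Interest = $545,200.00, so EBT = $1,646,000 − $545,200.00 = $1,100,800.00.
Net income = $1,100,800.00 × (1 − 0.30) = $770,560.00.
EPS = $770,560.00 ÷ 987,000 = $0.78.

$0.78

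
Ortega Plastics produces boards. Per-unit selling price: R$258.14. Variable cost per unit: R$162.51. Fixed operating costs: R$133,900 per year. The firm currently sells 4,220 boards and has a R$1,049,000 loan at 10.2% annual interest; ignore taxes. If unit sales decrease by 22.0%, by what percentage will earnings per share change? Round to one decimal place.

Contribution at this volume is 4,220 × R$95.63 = R$403,558.60.
Operating income = contribution − fixed costs = R$403,558.60 − R$133,900 = R$269,658.60.
After interest of R$106,998.00, pre-tax earnings = R$162,660.60.
Degree of combined leverage = contribution ÷ (EBIT − I) = R$403,558.60 ÷ R$162,660.60 = 2.4810.
%ΔEPS = DCL × %ΔSales = 2.4810 × -22.0% = -54.6%.

-54.6%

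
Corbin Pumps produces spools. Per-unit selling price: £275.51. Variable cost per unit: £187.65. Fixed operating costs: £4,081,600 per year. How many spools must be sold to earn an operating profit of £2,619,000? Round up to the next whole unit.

76,265 spools

Contribution margin per unit = £275.51 − £187.65 = £87.86.
Units = (FC + target) / CM = (£4,081,600 + £2,619,000) / £87.86 = 76,264.51, so 76,265 spools.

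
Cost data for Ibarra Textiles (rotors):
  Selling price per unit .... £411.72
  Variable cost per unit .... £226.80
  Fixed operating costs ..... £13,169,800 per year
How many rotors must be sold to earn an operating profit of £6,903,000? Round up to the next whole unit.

108,549 rotors

Each unit contributes £411.72 − £226.80 = £184.92.
Need Q such that Q × £184.92 − £13,169,800 = £6,903,000, i.e. Q = £20,072,800 / £184.92 = 108,548.56 → 108,549.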